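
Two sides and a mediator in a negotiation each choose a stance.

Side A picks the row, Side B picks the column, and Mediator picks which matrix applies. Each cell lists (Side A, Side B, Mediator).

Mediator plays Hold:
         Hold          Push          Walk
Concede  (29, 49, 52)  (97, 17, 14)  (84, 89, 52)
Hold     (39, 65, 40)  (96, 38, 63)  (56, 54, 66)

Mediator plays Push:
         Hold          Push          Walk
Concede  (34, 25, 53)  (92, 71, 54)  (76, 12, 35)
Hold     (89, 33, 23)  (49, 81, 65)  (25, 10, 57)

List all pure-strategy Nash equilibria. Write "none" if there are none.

(Concede, Push, Push) and (Concede, Walk, Hold) and (Hold, Hold, Hold)

(Concede, Hold, Hold): Side A can switch to Hold (29 → 39). Not NE.
(Concede, Hold, Push): Side A can switch to Hold (34 → 89). Not NE.
(Concede, Push, Hold): Side B can switch to Hold (17 → 49). Not NE.
(Concede, Push, Push): Side A gets 92, best alternative 49; Side B gets 71, best alternative 25; Mediator gets 54, best alternative 14. No profitable deviation — NE.
(Concede, Walk, Hold): Side A gets 84, best alternative 56; Side B gets 89, best alternative 49; Mediator gets 52, best alternative 35. No profitable deviation — NE.
(Concede, Walk, Push): Side B can switch to Hold (12 → 25). Not NE.
(Hold, Hold, Hold): Side A gets 39, best alternative 29; Side B gets 65, best alternative 54; Mediator gets 40, best alternative 23. No profitable deviation — NE.
(Hold, Hold, Push): Side B can switch to Push (33 → 81). Not NE.
(Hold, Push, Hold): Side A can switch to Concede (96 → 97). Not NE.
(Hold, Push, Push): Side A can switch to Concede (49 → 92). Not NE.
(Hold, Walk, Hold): Side A can switch to Concede (56 → 84). Not NE.
(Hold, Walk, Push): Side A can switch to Concede (25 → 76). Not NE.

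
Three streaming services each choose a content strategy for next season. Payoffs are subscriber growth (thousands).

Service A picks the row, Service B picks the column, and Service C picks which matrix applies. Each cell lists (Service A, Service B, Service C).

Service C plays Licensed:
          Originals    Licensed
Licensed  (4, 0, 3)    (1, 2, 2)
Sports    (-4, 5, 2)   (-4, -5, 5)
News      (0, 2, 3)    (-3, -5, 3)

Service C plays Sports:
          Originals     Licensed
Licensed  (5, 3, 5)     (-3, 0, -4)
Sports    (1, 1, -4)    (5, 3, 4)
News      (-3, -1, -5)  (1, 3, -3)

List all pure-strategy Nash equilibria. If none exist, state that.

For each strategy profile, look for a profitable unilateral deviation.
(Licensed, Originals, Licensed): Service B can switch to Licensed (0 → 2). Not NE.
(Licensed, Originals, Sports): Service A gets 5, best alternative 1; Service B gets 3, best alternative 0; Service C gets 5, best alternative 3. No profitable deviation — NE.
(Licensed, Licensed, Licensed): Service A gets 1, best alternative -3; Service B gets 2, best alternative 0; Service C gets 2, best alternative -4. No profitable deviation — NE.
(Licensed, Licensed, Sports): Service A can switch to Sports (-3 → 5). Not NE.
(Sports, Originals, Licensed): Service A can switch to Licensed (-4 → 4). Not NE.
(Sports, Originals, Sports): Service A can switch to Licensed (1 → 5). Not NE.
(Sports, Licensed, Licensed): Service A can switch to Licensed (-4 → 1). Not NE.
(Sports, Licensed, Sports): Service C can switch to Licensed (4 → 5). Not NE.
(The remaining 4 profiles each have a profitable deviation by the same check.)

Pure-strategy Nash equilibria: (Licensed, Originals, Sports); (Licensed, Licensed, Licensed)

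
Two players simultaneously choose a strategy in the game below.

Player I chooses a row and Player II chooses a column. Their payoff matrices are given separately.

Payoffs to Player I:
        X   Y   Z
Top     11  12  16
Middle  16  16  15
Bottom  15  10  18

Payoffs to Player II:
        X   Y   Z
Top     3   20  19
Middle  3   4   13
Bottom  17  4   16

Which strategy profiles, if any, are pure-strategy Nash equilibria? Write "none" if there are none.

(Top, X): Player I can switch to Middle (11 → 16). Not NE.
(Top, Y): Player I can switch to Middle (12 → 16). Not NE.
(Top, Z): Player I can switch to Bottom (16 → 18). Not NE.
(Middle, X): Player II can switch to Y (3 → 4). Not NE.
(Middle, Y): Player II can switch to Z (4 → 13). Not NE.
(Middle, Z): Player I can switch to Top (15 → 16). Not NE.
(Bottom, X): Player I can switch to Middle (15 → 16). Not NE.
(Bottom, Y): Player I can switch to Top (10 → 12). Not NE.
(Bottom, Z): Player II can switch to X (16 → 17). Not NE.

No pure-strategy Nash equilibrium.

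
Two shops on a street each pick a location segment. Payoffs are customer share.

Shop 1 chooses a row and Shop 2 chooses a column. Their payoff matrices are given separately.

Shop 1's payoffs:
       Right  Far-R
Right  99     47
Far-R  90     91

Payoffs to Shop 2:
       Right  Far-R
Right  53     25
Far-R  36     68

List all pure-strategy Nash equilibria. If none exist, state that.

The pure Nash equilibria are (Right, Right) and (Far-R, Far-R).

(Right, Right): Shop 1 gets 99, best alternative 90; Shop 2 gets 53, best alternative 25. No profitable deviation — NE.
(Right, Far-R): Shop 1 can switch to Far-R (47 → 91). Not NE.
(Far-R, Right): Shop 1 can switch to Right (90 → 99). Not NE.
(Far-R, Far-R): Shop 1 gets 91, best alternative 47; Shop 2 gets 68, best alternative 36. No profitable deviation — NE.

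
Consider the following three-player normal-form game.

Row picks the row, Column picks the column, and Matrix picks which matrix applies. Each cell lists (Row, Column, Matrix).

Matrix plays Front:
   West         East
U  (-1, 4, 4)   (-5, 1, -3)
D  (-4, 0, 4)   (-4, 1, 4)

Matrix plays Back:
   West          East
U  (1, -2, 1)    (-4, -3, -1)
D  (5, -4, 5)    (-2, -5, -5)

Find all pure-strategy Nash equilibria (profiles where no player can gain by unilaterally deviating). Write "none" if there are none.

(U, West, Front); (D, West, Back); (D, East, Front)

(U, West, Front): Row gets -1, best alternative -4; Column gets 4, best alternative 1; Matrix gets 4, best alternative 1. No profitable deviation — NE.
(U, West, Back): Row can switch to D (1 → 5). Not NE.
(U, East, Front): Row can switch to D (-5 → -4). Not NE.
(U, East, Back): Row can switch to D (-4 → -2). Not NE.
(D, West, Front): Row can switch to U (-4 → -1). Not NE.
(D, West, Back): Row gets 5, best alternative 1; Column gets -4, best alternative -5; Matrix gets 5, best alternative 4. No profitable deviation — NE.
(D, East, Front): Row gets -4, best alternative -5; Column gets 1, best alternative 0; Matrix gets 4, best alternative -5. No profitable deviation — NE.
(D, East, Back): Column can switch to West (-5 → -4). Not NE.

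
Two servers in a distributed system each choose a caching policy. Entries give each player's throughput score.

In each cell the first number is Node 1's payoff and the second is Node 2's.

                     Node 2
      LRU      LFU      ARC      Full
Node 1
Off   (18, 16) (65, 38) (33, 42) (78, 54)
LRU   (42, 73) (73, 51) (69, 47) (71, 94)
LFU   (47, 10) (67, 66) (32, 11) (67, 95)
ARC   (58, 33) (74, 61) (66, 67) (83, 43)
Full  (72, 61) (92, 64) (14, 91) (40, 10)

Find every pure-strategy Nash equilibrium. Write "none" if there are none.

(Off, LRU): Node 1 can switch to LRU (18 → 42). Not NE.
(Off, LFU): Node 1 can switch to LRU (65 → 73). Not NE.
(Off, ARC): Node 1 can switch to LRU (33 → 69). Not NE.
(Off, Full): Node 1 can switch to ARC (78 → 83). Not NE.
(LRU, LRU): Node 1 can switch to LFU (42 → 47). Not NE.
(LRU, LFU): Node 1 can switch to ARC (73 → 74). Not NE.
(The remaining 14 profiles each have a profitable deviation by the same check.)

This game has no pure Nash equilibrium.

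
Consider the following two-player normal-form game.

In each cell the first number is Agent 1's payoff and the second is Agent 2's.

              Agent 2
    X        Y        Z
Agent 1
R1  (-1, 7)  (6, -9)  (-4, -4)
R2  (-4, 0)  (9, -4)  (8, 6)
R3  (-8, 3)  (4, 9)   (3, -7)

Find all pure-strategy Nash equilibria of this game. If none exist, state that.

(R1, X), (R2, Z)

For each player, find the best response to each opponent profile; mutual best responses are the pure NE.
Agent 1 against X: payoffs -1, -4, -8 → best response R1.
Agent 1 against Y: payoffs 6, 9, 4 → best response R2.
Agent 1 against Z: payoffs -4, 8, 3 → best response R2.
Agent 2 against R1: payoffs 7, -9, -4 → best response X.
Agent 2 against R2: payoffs 0, -4, 6 → best response Z.
Agent 2 against R3: payoffs 3, 9, -7 → best response Y.
Mutual best responses: (R1, X); (R2, Z).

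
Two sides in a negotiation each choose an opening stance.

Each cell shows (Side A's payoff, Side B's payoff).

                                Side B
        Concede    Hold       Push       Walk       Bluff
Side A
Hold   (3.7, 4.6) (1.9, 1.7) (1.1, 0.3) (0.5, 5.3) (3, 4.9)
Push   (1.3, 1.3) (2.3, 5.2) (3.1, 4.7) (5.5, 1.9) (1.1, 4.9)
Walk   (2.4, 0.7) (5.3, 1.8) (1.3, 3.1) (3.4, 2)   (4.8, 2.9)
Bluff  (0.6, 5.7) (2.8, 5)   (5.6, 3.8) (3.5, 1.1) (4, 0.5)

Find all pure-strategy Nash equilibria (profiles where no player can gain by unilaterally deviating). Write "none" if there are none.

none

For each strategy profile, look for a profitable unilateral deviation.
(Hold, Concede): Side B can switch to Walk (4.6 → 5.3). Not NE.
(Hold, Hold): Side A can switch to Push (1.9 → 2.3). Not NE.
(Hold, Push): Side A can switch to Push (1.1 → 3.1). Not NE.
(Hold, Walk): Side A can switch to Push (0.5 → 5.5). Not NE.
(Hold, Bluff): Side A can switch to Walk (3 → 4.8). Not NE.
(Push, Concede): Side A can switch to Hold (1.3 → 3.7). Not NE.
(Push, Hold): Side A can switch to Walk (2.3 → 5.3). Not NE.
(Push, Push): Side A can switch to Bluff (3.1 → 5.6). Not NE.
(The remaining 12 profiles each have a profitable deviation by the same check.)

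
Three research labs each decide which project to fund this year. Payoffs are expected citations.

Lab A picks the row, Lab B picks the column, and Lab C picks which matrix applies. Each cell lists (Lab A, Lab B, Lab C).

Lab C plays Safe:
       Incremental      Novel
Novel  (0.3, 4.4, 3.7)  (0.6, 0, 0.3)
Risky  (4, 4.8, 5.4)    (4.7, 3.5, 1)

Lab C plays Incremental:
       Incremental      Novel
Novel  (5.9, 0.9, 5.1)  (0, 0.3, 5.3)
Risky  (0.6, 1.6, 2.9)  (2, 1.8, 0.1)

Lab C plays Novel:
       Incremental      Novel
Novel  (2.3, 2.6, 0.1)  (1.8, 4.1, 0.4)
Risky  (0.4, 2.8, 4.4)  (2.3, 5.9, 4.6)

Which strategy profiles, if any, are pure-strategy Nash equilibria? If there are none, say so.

(Novel, Incremental, Safe): Lab A can switch to Risky (0.3 → 4). Not NE.
(Novel, Incremental, Incremental): Lab A gets 5.9, best alternative 0.6; Lab B gets 0.9, best alternative 0.3; Lab C gets 5.1, best alternative 3.7. No profitable deviation — NE.
(Novel, Incremental, Novel): Lab B can switch to Novel (2.6 → 4.1). Not NE.
(Novel, Novel, Safe): Lab A can switch to Risky (0.6 → 4.7). Not NE.
(Novel, Novel, Incremental): Lab A can switch to Risky (0 → 2). Not NE.
(Novel, Novel, Novel): Lab A can switch to Risky (1.8 → 2.3). Not NE.
(Risky, Incremental, Safe): Lab A gets 4, best alternative 0.3; Lab B gets 4.8, best alternative 3.5; Lab C gets 5.4, best alternative 4.4. No profitable deviation — NE.
(Risky, Incremental, Incremental): Lab A can switch to Novel (0.6 → 5.9). Not NE.
(Risky, Incremental, Novel): Lab A can switch to Novel (0.4 → 2.3). Not NE.
(Risky, Novel, Safe): Lab B can switch to Incremental (3.5 → 4.8). Not NE.
(Risky, Novel, Incremental): Lab C can switch to Safe (0.1 → 1). Not NE.
(Risky, Novel, Novel): Lab A gets 2.3, best alternative 1.8; Lab B gets 5.9, best alternative 2.8; Lab C gets 4.6, best alternative 1. No profitable deviation — NE.

The pure Nash equilibria are (Novel, Incremental, Incremental) and (Risky, Incremental, Safe) and (Risky, Novel, Novel).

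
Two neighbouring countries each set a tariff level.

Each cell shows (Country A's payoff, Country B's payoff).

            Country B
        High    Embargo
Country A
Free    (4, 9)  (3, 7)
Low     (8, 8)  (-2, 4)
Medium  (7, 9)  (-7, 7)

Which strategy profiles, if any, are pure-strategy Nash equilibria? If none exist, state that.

(Free, High): Country A can switch to Low (4 → 8). Not NE.
(Free, Embargo): Country B can switch to High (7 → 9). Not NE.
(Low, High): Country A gets 8, best alternative 7; Country B gets 8, best alternative 4. No profitable deviation — NE.
(Low, Embargo): Country A can switch to Free (-2 → 3). Not NE.
(Medium, High): Country A can switch to Low (7 → 8). Not NE.
(Medium, Embargo): Country A can switch to Free (-7 → 3). Not NE.

Pure NE: (Low, High)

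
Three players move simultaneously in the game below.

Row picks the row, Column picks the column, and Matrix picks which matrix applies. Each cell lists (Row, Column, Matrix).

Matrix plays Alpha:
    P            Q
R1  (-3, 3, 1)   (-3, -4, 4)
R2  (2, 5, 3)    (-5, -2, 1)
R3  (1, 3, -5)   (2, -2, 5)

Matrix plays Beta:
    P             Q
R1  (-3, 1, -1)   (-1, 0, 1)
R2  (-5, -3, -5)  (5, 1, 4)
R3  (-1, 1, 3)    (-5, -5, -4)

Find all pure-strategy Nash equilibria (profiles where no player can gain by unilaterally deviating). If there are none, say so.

Row against (P, Alpha): payoffs -3, 2, 1 → best response R2.
Row against (P, Beta): payoffs -3, -5, -1 → best response R3.
Row against (Q, Alpha): payoffs -3, -5, 2 → best response R3.
Row against (Q, Beta): payoffs -1, 5, -5 → best response R2.
Column against (R1, Alpha): payoffs 3, -4 → best response P.
Column against (R1, Beta): payoffs 1, 0 → best response P.
Column against (R2, Alpha): payoffs 5, -2 → best response P.
Column against (R2, Beta): payoffs -3, 1 → best response Q.
Column against (R3, Alpha): payoffs 3, -2 → best response P.
Column against (R3, Beta): payoffs 1, -5 → best response P.
Matrix against (R1, P): payoffs 1, -1 → best response Alpha.
Matrix against (R1, Q): payoffs 4, 1 → best response Alpha.
Matrix against (R2, P): payoffs 3, -5 → best response Alpha.
Matrix against (R2, Q): payoffs 1, 4 → best response Beta.
Matrix against (R3, P): payoffs -5, 3 → best response Beta.
Matrix against (R3, Q): payoffs 5, -4 → best response Alpha.
Mutual best responses: (R2, P, Alpha); (R2, Q, Beta); (R3, P, Beta).

Pure-strategy Nash equilibria: (R2, P, Alpha) and (R2, Q, Beta) and (R3, P, Beta)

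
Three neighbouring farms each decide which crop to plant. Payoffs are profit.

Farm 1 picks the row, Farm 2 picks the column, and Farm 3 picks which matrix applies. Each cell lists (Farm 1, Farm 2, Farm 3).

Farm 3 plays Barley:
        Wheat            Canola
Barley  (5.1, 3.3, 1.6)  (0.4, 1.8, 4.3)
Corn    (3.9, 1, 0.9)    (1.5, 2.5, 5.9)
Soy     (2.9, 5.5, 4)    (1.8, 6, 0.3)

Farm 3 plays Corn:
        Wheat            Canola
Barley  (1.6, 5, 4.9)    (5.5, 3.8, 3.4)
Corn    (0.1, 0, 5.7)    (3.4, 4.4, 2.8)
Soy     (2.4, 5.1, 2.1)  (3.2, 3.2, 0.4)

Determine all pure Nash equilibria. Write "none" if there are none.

No pure-strategy Nash equilibrium.

(Barley, Wheat, Barley): Farm 3 can switch to Corn (1.6 → 4.9). Not NE.
(Barley, Wheat, Corn): Farm 1 can switch to Soy (1.6 → 2.4). Not NE.
(Barley, Canola, Barley): Farm 1 can switch to Corn (0.4 → 1.5). Not NE.
(Barley, Canola, Corn): Farm 2 can switch to Wheat (3.8 → 5). Not NE.
(Corn, Wheat, Barley): Farm 1 can switch to Barley (3.9 → 5.1). Not NE.
(Corn, Wheat, Corn): Farm 1 can switch to Barley (0.1 → 1.6). Not NE.
(Corn, Canola, Barley): Farm 1 can switch to Soy (1.5 → 1.8). Not NE.
(Corn, Canola, Corn): Farm 1 can switch to Barley (3.4 → 5.5). Not NE.
(Soy, Wheat, Barley): Farm 1 can switch to Barley (2.9 → 5.1). Not NE.
(Soy, Wheat, Corn): Farm 3 can switch to Barley (2.1 → 4). Not NE.
(The remaining 2 profiles each have a profitable deviation by the same check.)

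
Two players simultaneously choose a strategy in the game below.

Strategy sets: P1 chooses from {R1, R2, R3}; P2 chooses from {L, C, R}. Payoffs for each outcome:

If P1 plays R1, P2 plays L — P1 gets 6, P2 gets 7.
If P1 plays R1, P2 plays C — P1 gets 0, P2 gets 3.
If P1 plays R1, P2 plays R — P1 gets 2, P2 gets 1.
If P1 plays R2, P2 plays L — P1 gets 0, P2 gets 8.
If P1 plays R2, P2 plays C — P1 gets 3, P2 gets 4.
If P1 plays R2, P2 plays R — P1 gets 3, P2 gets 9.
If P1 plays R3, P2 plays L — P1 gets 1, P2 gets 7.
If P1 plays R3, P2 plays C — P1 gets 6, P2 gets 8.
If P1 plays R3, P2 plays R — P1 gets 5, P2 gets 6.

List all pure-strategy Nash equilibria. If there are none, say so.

P1 against L: payoffs 6, 0, 1 → best response R1.
P1 against C: payoffs 0, 3, 6 → best response R3.
P1 against R: payoffs 2, 3, 5 → best response R3.
P2 against R1: payoffs 7, 3, 1 → best response L.
P2 against R2: payoffs 8, 4, 9 → best response R.
P2 against R3: payoffs 7, 8, 6 → best response C.
Mutual best responses: (R1, L); (R3, C).

(R1, L) and (R3, C)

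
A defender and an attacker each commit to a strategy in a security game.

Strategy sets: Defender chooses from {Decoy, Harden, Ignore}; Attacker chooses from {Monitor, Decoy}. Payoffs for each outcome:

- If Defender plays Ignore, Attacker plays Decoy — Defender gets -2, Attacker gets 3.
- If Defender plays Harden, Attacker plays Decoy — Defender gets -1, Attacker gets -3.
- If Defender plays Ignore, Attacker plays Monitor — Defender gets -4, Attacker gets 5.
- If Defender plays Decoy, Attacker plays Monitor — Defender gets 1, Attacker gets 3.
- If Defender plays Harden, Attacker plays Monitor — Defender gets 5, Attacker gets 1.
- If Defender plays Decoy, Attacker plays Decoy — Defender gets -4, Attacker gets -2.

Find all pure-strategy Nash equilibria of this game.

Defender against Monitor: payoffs 1, 5, -4 → best response Harden.
Defender against Decoy: payoffs -4, -1, -2 → best response Harden.
Attacker against Decoy: payoffs 3, -2 → best response Monitor.
Attacker against Harden: payoffs 1, -3 → best response Monitor.
Attacker against Ignore: payoffs 5, 3 → best response Monitor.
Mutual best responses: (Harden, Monitor).

(Harden, Monitor)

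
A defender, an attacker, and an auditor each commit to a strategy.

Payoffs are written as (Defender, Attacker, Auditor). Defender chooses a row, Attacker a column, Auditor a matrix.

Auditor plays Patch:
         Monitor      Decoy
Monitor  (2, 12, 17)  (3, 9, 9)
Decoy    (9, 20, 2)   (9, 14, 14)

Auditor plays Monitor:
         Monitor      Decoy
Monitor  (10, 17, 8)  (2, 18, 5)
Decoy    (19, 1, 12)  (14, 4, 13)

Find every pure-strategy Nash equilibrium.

For each strategy profile, look for a profitable unilateral deviation.
(Monitor, Monitor, Patch): Defender can switch to Decoy (2 → 9). Not NE.
(Monitor, Monitor, Monitor): Defender can switch to Decoy (10 → 19). Not NE.
(Monitor, Decoy, Patch): Defender can switch to Decoy (3 → 9). Not NE.
(Monitor, Decoy, Monitor): Defender can switch to Decoy (2 → 14). Not NE.
(Decoy, Monitor, Patch): Auditor can switch to Monitor (2 → 12). Not NE.
(Decoy, Monitor, Monitor): Attacker can switch to Decoy (1 → 4). Not NE.
(Decoy, Decoy, Patch): Attacker can switch to Monitor (14 → 20). Not NE.
(Decoy, Decoy, Monitor): Auditor can switch to Patch (13 → 14). Not NE.

No pure-strategy Nash equilibrium.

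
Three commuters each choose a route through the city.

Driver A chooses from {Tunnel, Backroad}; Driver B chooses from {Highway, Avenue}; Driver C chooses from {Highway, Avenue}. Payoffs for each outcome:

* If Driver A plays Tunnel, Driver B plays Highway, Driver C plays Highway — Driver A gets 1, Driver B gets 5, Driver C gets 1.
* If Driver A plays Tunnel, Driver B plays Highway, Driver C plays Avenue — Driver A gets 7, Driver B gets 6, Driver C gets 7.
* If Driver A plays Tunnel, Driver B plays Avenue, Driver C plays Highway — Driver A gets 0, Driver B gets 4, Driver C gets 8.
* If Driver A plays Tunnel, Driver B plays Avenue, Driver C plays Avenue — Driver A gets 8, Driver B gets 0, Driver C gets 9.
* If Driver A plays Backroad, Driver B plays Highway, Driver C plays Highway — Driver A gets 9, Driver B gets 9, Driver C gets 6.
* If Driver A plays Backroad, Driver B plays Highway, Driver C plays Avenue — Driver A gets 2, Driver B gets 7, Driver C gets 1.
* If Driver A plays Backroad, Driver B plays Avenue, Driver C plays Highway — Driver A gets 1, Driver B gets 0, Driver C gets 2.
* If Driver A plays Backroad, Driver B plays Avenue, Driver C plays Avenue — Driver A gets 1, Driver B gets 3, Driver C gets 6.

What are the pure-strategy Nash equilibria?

(Tunnel, Highway, Avenue); (Backroad, Highway, Highway)

Driver A against (Highway, Highway): payoffs 1, 9 → best response Backroad.
Driver A against (Highway, Avenue): payoffs 7, 2 → best response Tunnel.
Driver A against (Avenue, Highway): payoffs 0, 1 → best response Backroad.
Driver A against (Avenue, Avenue): payoffs 8, 1 → best response Tunnel.
Driver B against (Tunnel, Highway): payoffs 5, 4 → best response Highway.
Driver B against (Tunnel, Avenue): payoffs 6, 0 → best response Highway.
Driver B against (Backroad, Highway): payoffs 9, 0 → best response Highway.
Driver B against (Backroad, Avenue): payoffs 7, 3 → best response Highway.
Driver C against (Tunnel, Highway): payoffs 1, 7 → best response Avenue.
Driver C against (Tunnel, Avenue): payoffs 8, 9 → best response Avenue.
Driver C against (Backroad, Highway): payoffs 6, 1 → best response Highway.
Driver C against (Backroad, Avenue): payoffs 2, 6 → best response Avenue.
Mutual best responses: (Tunnel, Highway, Avenue); (Backroad, Highway, Highway).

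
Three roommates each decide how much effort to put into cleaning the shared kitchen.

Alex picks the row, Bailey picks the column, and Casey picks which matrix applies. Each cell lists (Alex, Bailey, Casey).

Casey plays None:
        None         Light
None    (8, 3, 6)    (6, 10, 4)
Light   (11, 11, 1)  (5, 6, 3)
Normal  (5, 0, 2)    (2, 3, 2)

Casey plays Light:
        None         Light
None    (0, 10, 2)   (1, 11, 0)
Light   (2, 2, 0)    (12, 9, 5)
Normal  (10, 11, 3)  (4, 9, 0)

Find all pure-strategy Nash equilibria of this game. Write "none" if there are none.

The pure Nash equilibria are (None, Light, None), (Light, None, None), (Light, Light, Light), (Normal, None, Light).

Check each profile: it is a Nash equilibrium iff no player can strictly gain by switching unilaterally.
(None, None, None): Alex can switch to Light (8 → 11). Not NE.
(None, None, Light): Alex can switch to Light (0 → 2). Not NE.
(None, Light, None): Alex gets 6, best alternative 5; Bailey gets 10, best alternative 3; Casey gets 4, best alternative 0. No profitable deviation — NE.
(None, Light, Light): Alex can switch to Light (1 → 12). Not NE.
(Light, None, None): Alex gets 11, best alternative 8; Bailey gets 11, best alternative 6; Casey gets 1, best alternative 0. No profitable deviation — NE.
(Light, None, Light): Alex can switch to Normal (2 → 10). Not NE.
(Light, Light, None): Alex can switch to None (5 → 6). Not NE.
(Light, Light, Light): Alex gets 12, best alternative 4; Bailey gets 9, best alternative 2; Casey gets 5, best alternative 3. No profitable deviation — NE.
(Normal, None, None): Alex can switch to None (5 → 8). Not NE.
(Normal, None, Light): Alex gets 10, best alternative 2; Bailey gets 11, best alternative 9; Casey gets 3, best alternative 2. No profitable deviation — NE.
(Normal, Light, None): Alex can switch to None (2 → 6). Not NE.
(Normal, Light, Light): Alex can switch to Light (4 → 12). Not NE.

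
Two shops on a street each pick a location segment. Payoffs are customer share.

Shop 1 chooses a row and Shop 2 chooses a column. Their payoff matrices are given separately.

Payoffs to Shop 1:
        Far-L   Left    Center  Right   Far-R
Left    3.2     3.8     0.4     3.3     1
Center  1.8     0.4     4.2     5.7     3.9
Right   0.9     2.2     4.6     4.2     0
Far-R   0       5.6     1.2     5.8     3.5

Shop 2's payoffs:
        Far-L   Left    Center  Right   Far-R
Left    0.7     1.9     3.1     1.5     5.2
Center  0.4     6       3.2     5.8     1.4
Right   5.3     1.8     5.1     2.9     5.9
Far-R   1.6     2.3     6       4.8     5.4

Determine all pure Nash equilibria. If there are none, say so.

There is no pure-strategy Nash equilibrium.

Mark each player's best response to every combination of opponents' strategies; a profile where every player is best-responding is a pure Nash equilibrium.
Shop 1 against Far-L: payoffs 3.2, 1.8, 0.9, 0 → best response Left.
Shop 1 against Left: payoffs 3.8, 0.4, 2.2, 5.6 → best response Far-R.
Shop 1 against Center: payoffs 0.4, 4.2, 4.6, 1.2 → best response Right.
Shop 1 against Right: payoffs 3.3, 5.7, 4.2, 5.8 → best response Far-R.
Shop 1 against Far-R: payoffs 1, 3.9, 0, 3.5 → best response Center.
Shop 2 against Left: payoffs 0.7, 1.9, 3.1, 1.5, 5.2 → best response Far-R.
Shop 2 against Center: payoffs 0.4, 6, 3.2, 5.8, 1.4 → best response Left.
Shop 2 against Right: payoffs 5.3, 1.8, 5.1, 2.9, 5.9 → best response Far-R.
Shop 2 against Far-R: payoffs 1.6, 2.3, 6, 4.8, 5.4 → best response Center.
No profile is a mutual best response for all players.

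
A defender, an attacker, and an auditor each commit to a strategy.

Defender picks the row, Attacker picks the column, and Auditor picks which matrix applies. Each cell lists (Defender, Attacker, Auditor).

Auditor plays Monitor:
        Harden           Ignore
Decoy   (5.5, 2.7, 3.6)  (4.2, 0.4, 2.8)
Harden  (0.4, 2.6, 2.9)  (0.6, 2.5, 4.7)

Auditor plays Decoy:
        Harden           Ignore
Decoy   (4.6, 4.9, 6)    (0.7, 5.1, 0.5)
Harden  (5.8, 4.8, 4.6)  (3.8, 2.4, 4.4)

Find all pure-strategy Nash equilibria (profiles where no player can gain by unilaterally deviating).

The unique pure-strategy Nash equilibrium is (Harden, Harden, Decoy).

(Decoy, Harden, Monitor): Auditor can switch to Decoy (3.6 → 6). Not NE.
(Decoy, Harden, Decoy): Defender can switch to Harden (4.6 → 5.8). Not NE.
(Decoy, Ignore, Monitor): Attacker can switch to Harden (0.4 → 2.7). Not NE.
(Decoy, Ignore, Decoy): Defender can switch to Harden (0.7 → 3.8). Not NE.
(Harden, Harden, Monitor): Defender can switch to Decoy (0.4 → 5.5). Not NE.
(Harden, Harden, Decoy): Defender gets 5.8, best alternative 4.6; Attacker gets 4.8, best alternative 2.4; Auditor gets 4.6, best alternative 2.9. No profitable deviation — NE.
(Harden, Ignore, Monitor): Defender can switch to Decoy (0.6 → 4.2). Not NE.
(Harden, Ignore, Decoy): Attacker can switch to Harden (2.4 → 4.8). Not NE.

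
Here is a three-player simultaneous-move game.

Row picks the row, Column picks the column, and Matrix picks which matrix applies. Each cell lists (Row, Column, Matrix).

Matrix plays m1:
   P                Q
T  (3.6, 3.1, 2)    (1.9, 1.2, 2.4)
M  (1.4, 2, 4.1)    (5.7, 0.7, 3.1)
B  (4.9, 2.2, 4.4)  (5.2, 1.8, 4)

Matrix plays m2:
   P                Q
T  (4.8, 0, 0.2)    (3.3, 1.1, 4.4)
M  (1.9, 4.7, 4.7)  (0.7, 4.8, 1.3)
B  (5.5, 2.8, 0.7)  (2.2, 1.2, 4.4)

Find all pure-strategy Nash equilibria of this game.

The pure Nash equilibria are (T, Q, m2), (B, P, m1).

Row against (P, m1): payoffs 3.6, 1.4, 4.9 → best response B.
Row against (P, m2): payoffs 4.8, 1.9, 5.5 → best response B.
Row against (Q, m1): payoffs 1.9, 5.7, 5.2 → best response M.
Row against (Q, m2): payoffs 3.3, 0.7, 2.2 → best response T.
Column against (T, m1): payoffs 3.1, 1.2 → best response P.
Column against (T, m2): payoffs 0, 1.1 → best response Q.
Column against (M, m1): payoffs 2, 0.7 → best response P.
Column against (M, m2): payoffs 4.7, 4.8 → best response Q.
Column against (B, m1): payoffs 2.2, 1.8 → best response P.
Column against (B, m2): payoffs 2.8, 1.2 → best response P.
Matrix against (T, P): payoffs 2, 0.2 → best response m1.
Matrix against (T, Q): payoffs 2.4, 4.4 → best response m2.
Matrix against (M, P): payoffs 4.1, 4.7 → best response m2.
Matrix against (M, Q): payoffs 3.1, 1.3 → best response m1.
Matrix against (B, P): payoffs 4.4, 0.7 → best response m1.
Matrix against (B, Q): payoffs 4, 4.4 → best response m2.
Mutual best responses: (T, Q, m2); (B, P, m1).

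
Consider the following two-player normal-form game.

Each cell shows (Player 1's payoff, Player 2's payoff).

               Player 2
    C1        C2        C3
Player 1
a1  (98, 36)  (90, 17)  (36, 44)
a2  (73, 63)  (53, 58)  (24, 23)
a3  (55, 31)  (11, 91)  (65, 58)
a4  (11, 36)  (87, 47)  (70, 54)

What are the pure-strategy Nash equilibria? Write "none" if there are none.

Pure NE: (a4, C3)

(a1, C1): Player 2 can switch to C3 (36 → 44). Not NE.
(a1, C2): Player 2 can switch to C1 (17 → 36). Not NE.
(a1, C3): Player 1 can switch to a3 (36 → 65). Not NE.
(a2, C1): Player 1 can switch to a1 (73 → 98). Not NE.
(a2, C2): Player 1 can switch to a1 (53 → 90). Not NE.
(a2, C3): Player 1 can switch to a1 (24 → 36). Not NE.
(a3, C1): Player 1 can switch to a1 (55 → 98). Not NE.
(a3, C2): Player 1 can switch to a1 (11 → 90). Not NE.
(a3, C3): Player 1 can switch to a4 (65 → 70). Not NE.
(a4, C1): Player 1 can switch to a1 (11 → 98). Not NE.
(a4, C3): Player 1 gets 70, best alternative 65; Player 2 gets 54, best alternative 47. No profitable deviation — NE.
(The remaining 1 profile has a profitable deviation by the same check.)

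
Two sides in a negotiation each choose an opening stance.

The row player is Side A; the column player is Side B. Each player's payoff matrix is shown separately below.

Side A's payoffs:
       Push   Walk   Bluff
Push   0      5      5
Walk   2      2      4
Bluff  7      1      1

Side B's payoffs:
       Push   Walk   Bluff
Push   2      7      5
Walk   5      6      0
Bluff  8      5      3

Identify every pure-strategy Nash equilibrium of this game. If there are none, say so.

(Push, Push): Side A can switch to Walk (0 → 2). Not NE.
(Push, Walk): Side A gets 5, best alternative 2; Side B gets 7, best alternative 5. No profitable deviation — NE.
(Push, Bluff): Side B can switch to Walk (5 → 7). Not NE.
(Walk, Push): Side A can switch to Bluff (2 → 7). Not NE.
(Walk, Walk): Side A can switch to Push (2 → 5). Not NE.
(Walk, Bluff): Side A can switch to Push (4 → 5). Not NE.
(Bluff, Push): Side A gets 7, best alternative 2; Side B gets 8, best alternative 5. No profitable deviation — NE.
(Bluff, Walk): Side A can switch to Push (1 → 5). Not NE.
(Bluff, Bluff): Side A can switch to Push (1 → 5). Not NE.

Pure-strategy Nash equilibria: (Push, Walk) and (Bluff, Push)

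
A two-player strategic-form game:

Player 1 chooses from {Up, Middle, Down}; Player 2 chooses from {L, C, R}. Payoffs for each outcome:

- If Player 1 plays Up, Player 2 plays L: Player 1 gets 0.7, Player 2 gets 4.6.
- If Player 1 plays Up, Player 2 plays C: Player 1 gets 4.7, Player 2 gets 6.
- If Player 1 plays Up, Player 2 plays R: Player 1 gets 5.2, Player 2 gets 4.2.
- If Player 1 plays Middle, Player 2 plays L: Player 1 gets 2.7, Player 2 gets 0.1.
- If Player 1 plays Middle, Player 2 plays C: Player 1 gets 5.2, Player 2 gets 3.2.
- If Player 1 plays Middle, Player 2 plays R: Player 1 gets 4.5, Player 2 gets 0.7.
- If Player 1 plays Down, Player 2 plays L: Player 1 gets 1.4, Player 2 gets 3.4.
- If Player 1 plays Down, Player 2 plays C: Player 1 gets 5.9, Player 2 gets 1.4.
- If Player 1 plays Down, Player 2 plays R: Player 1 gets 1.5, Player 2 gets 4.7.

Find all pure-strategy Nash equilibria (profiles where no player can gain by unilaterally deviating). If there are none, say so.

This game has no pure Nash equilibrium.

(Up, L): Player 1 can switch to Middle (0.7 → 2.7). Not NE.
(Up, C): Player 1 can switch to Middle (4.7 → 5.2). Not NE.
(Up, R): Player 2 can switch to L (4.2 → 4.6). Not NE.
(Middle, L): Player 2 can switch to C (0.1 → 3.2). Not NE.
(Middle, C): Player 1 can switch to Down (5.2 → 5.9). Not NE.
(Middle, R): Player 1 can switch to Up (4.5 → 5.2). Not NE.
(The remaining 3 profiles each have a profitable deviation by the same check.)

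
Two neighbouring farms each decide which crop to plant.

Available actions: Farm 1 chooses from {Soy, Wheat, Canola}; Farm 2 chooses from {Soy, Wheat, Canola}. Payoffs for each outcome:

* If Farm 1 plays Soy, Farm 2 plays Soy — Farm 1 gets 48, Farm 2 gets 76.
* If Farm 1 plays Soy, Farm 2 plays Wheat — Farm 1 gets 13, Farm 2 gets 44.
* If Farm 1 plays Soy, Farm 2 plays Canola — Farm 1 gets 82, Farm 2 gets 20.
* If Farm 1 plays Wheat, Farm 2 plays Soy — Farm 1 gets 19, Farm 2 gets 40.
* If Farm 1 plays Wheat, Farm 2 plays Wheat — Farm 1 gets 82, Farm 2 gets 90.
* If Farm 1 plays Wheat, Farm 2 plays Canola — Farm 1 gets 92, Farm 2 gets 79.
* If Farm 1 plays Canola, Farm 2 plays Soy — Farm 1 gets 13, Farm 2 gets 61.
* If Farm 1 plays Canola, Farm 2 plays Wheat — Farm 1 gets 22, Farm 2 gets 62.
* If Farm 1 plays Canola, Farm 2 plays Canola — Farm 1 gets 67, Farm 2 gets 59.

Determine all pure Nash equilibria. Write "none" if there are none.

(Soy, Soy); (Wheat, Wheat)

For each strategy profile, look for a profitable unilateral deviation.
(Soy, Soy): Farm 1 gets 48, best alternative 19; Farm 2 gets 76, best alternative 44. No profitable deviation — NE.
(Soy, Wheat): Farm 1 can switch to Wheat (13 → 82). Not NE.
(Soy, Canola): Farm 1 can switch to Wheat (82 → 92). Not NE.
(Wheat, Soy): Farm 1 can switch to Soy (19 → 48). Not NE.
(Wheat, Wheat): Farm 1 gets 82, best alternative 22; Farm 2 gets 90, best alternative 79. No profitable deviation — NE.
(Wheat, Canola): Farm 2 can switch to Wheat (79 → 90). Not NE.
(Canola, Soy): Farm 1 can switch to Soy (13 → 48). Not NE.
(Canola, Wheat): Farm 1 can switch to Wheat (22 → 82). Not NE.
(The remaining 1 profile has a profitable deviation by the same check.)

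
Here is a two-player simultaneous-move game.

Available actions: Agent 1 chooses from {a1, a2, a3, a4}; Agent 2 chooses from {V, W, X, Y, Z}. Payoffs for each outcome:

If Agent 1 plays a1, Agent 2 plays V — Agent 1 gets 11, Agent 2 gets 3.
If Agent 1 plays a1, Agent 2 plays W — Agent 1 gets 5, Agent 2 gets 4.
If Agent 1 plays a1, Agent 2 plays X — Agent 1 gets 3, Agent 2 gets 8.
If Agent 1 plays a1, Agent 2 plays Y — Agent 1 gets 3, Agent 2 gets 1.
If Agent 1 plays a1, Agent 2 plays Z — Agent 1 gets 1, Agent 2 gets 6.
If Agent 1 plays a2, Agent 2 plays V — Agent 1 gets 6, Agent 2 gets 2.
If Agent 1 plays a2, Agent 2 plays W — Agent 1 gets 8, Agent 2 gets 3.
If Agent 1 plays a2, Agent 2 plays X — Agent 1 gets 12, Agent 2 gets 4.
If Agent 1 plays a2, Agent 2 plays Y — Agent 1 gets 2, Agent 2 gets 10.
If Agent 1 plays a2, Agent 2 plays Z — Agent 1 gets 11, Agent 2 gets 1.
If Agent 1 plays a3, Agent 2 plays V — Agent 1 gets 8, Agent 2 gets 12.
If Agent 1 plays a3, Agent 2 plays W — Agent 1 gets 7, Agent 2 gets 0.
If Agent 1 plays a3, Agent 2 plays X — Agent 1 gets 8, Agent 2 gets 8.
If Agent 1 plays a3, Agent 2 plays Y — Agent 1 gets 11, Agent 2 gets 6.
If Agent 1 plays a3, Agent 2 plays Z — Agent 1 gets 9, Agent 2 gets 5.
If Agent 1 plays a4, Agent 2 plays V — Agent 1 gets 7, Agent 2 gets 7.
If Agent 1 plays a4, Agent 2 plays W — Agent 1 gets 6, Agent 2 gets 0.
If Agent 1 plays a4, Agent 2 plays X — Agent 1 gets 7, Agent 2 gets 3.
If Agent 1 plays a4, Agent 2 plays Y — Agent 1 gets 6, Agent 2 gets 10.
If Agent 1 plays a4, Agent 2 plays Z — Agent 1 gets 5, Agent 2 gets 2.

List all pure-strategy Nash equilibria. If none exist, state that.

(a1, V): Agent 2 can switch to W (3 → 4). Not NE.
(a1, W): Agent 1 can switch to a2 (5 → 8). Not NE.
(a1, X): Agent 1 can switch to a2 (3 → 12). Not NE.
(a1, Y): Agent 1 can switch to a3 (3 → 11). Not NE.
(a1, Z): Agent 1 can switch to a2 (1 → 11). Not NE.
(a2, V): Agent 1 can switch to a1 (6 → 11). Not NE.
(a2, W): Agent 2 can switch to X (3 → 4). Not NE.
(a2, X): Agent 2 can switch to Y (4 → 10). Not NE.
(a2, Y): Agent 1 can switch to a1 (2 → 3). Not NE.
(a2, Z): Agent 2 can switch to V (1 → 2). Not NE.
(a3, V): Agent 1 can switch to a1 (8 → 11). Not NE.
(a3, W): Agent 1 can switch to a2 (7 → 8). Not NE.
(The remaining 8 profiles each have a profitable deviation by the same check.)

There is no pure-strategy Nash equilibrium.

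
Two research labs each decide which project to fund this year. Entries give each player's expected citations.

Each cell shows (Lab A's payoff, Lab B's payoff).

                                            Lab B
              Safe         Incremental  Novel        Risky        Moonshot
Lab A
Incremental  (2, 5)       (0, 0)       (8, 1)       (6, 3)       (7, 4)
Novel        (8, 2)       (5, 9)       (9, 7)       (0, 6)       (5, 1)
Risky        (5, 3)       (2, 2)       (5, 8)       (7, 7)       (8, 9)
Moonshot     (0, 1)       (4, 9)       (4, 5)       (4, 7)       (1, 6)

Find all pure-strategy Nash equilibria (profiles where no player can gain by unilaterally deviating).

(Novel, Incremental); (Risky, Moonshot)

(Incremental, Safe): Lab A can switch to Novel (2 → 8). Not NE.
(Incremental, Incremental): Lab A can switch to Novel (0 → 5). Not NE.
(Incremental, Novel): Lab A can switch to Novel (8 → 9). Not NE.
(Incremental, Risky): Lab A can switch to Risky (6 → 7). Not NE.
(Incremental, Moonshot): Lab A can switch to Risky (7 → 8). Not NE.
(Novel, Safe): Lab B can switch to Incremental (2 → 9). Not NE.
(Novel, Incremental): Lab A gets 5, best alternative 4; Lab B gets 9, best alternative 7. No profitable deviation — NE.
(Novel, Novel): Lab B can switch to Incremental (7 → 9). Not NE.
(Novel, Risky): Lab A can switch to Incremental (0 → 6). Not NE.
(Risky, Moonshot): Lab A gets 8, best alternative 7; Lab B gets 9, best alternative 8. No profitable deviation — NE.
(The remaining 10 profiles each have a profitable deviation by the same check.)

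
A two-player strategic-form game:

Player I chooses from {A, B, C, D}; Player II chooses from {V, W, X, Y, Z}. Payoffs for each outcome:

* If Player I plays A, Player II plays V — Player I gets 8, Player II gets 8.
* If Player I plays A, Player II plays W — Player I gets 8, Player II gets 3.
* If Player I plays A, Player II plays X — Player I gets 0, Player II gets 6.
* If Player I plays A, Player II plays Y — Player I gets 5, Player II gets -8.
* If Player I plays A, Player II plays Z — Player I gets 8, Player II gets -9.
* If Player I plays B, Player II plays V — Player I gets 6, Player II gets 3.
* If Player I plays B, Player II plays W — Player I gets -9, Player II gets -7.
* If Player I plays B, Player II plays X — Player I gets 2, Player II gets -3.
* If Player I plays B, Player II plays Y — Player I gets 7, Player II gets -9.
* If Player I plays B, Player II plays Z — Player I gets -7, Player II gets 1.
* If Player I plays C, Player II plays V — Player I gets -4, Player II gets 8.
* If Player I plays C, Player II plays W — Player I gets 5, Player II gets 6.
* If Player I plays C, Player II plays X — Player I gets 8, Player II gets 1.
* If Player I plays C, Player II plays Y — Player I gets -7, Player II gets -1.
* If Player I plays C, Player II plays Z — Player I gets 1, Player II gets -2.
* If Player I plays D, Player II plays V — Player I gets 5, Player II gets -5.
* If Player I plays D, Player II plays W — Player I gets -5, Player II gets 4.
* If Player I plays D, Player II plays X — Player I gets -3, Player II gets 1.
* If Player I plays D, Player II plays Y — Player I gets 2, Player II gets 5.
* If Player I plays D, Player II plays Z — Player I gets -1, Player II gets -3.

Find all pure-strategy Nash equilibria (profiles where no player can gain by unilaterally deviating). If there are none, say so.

Player I against V: payoffs 8, 6, -4, 5 → best response A.
Player I against W: payoffs 8, -9, 5, -5 → best response A.
Player I against X: payoffs 0, 2, 8, -3 → best response C.
Player I against Y: payoffs 5, 7, -7, 2 → best response B.
Player I against Z: payoffs 8, -7, 1, -1 → best response A.
Player II against A: payoffs 8, 3, 6, -8, -9 → best response V.
Player II against B: payoffs 3, -7, -3, -9, 1 → best response V.
Player II against C: payoffs 8, 6, 1, -1, -2 → best response V.
Player II against D: payoffs -5, 4, 1, 5, -3 → best response Y.
Mutual best responses: (A, V).

(A, V)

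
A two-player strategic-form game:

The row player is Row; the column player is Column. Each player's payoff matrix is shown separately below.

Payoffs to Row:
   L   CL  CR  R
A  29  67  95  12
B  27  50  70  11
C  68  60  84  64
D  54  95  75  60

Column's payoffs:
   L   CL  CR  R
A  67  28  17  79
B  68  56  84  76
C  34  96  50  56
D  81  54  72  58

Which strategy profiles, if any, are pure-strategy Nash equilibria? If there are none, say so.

(A, L): Row can switch to C (29 → 68). Not NE.
(A, CL): Row can switch to D (67 → 95). Not NE.
(A, CR): Column can switch to L (17 → 67). Not NE.
(A, R): Row can switch to C (12 → 64). Not NE.
(B, L): Row can switch to A (27 → 29). Not NE.
(B, CL): Row can switch to A (50 → 67). Not NE.
(B, CR): Row can switch to A (70 → 95). Not NE.
(B, R): Row can switch to A (11 → 12). Not NE.
(The remaining 8 profiles each have a profitable deviation by the same check.)

This game has no pure Nash equilibrium.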